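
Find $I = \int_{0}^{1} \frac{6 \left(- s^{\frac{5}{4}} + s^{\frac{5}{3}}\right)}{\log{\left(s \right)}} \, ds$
$- \log{\left(\frac{387420489}{1073741824} \right)}$

Consider the one-parameter family: let $I(a) = \int_{0}^{1} \frac{6 \left(s^{\frac{5}{3}} - s^{a}\right)}{\log{\left(s \right)}} \, ds$.

Since $\dfrac{\partial}{\partial a}\,s^{a} = s^{a} \ln s$, the $\ln s$ in the denominator cancels and
$$\frac{dI}{da} = \int_{0}^{1} -6 s^{a} \, ds = -6 \left[\frac{s^{a+1}}{a+1}\right]_0^1 = - \frac{6}{a + 1}.$$

Integrating with respect to $a$ gives $I(a) = - \log{\left(\frac{729 \left(a + 1\right)^{6}}{262144} \right)} + C$.

At $a = \frac{5}{3}$ the integrand is identically $0$, so $I(\frac{5}{3}) = 0$. The closed form gives $0$, hence $C = 0$.

Setting $a = \frac{5}{4}$:
$$I = - \log{\left(\frac{387420489}{1073741824} \right)}.$$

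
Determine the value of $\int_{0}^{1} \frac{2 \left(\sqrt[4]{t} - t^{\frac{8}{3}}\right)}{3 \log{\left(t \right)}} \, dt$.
$\log{\left(\frac{\sqrt[3]{11} \cdot 30^{\frac{2}{3}}}{44} \right)}$

Introduce a parameter $a$ in the exponent: let $I(a) = \int_{0}^{1} \frac{2 \left(- t^{\frac{8}{3}} + t^{a}\right)}{3 \log{\left(t \right)}} \, dt$.

Since $\dfrac{\partial}{\partial a}\,t^{a} = t^{a} \ln t$, the $\ln t$ in the denominator cancels and
$$\frac{dI}{da} = \int_{0}^{1} \frac{2}{3} t^{a} \, dt = \frac{2}{3} \left[\frac{t^{a+1}}{a+1}\right]_0^1 = \frac{2}{3 \left(a + 1\right)}.$$

Integrating with respect to $a$ gives $I(a) = \log{\left(\frac{\sqrt[3]{11} \cdot 3^{\frac{2}{3}} \left(a + 1\right)^{\frac{2}{3}}}{11} \right)} + C$.

At $a = \frac{8}{3}$ the integrand is identically $0$, so $I(\frac{8}{3}) = 0$. The closed form gives $0$, hence $C = 0$.

Setting $a = \frac{1}{4}$:
$$I = \log{\left(\frac{\sqrt[3]{11} \cdot 30^{\frac{2}{3}}}{44} \right)}.$$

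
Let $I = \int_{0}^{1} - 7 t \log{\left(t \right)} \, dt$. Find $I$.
$\frac{7}{4}$

Start from the elementary integral
$$J(a) = \int_{0}^{1} - 7 t^{a} \, dt = - \frac{7}{a + 1}.$$

Differentiating under the integral sign brings down a factor of $\ln t$:
$$\frac{dJ}{da} = \int_{0}^{1} - 7 t^{a} \log{\left(t \right)} \, dt = \frac{7}{\left(a + 1\right)^{2}}.$$

The integral on the left is $I$, so $I = \frac{7}{\left(a + 1\right)^{2}}$.

Setting $a = 1$:
$$I = \frac{7}{4}.$$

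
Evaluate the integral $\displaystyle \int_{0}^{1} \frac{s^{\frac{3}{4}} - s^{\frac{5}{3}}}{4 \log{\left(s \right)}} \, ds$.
$- \frac{5 \log{\left(2 \right)}}{4} + \frac{\log{\left(21 \right)}}{4}$

Replace the exponent $\frac{3}{4}$ by a parameter $a$: let $I(a) = \int_{0}^{1} \frac{- s^{\frac{5}{3}} + s^{a}}{4 \log{\left(s \right)}} \, ds$.

Since $\dfrac{\partial}{\partial a}\,s^{a} = s^{a} \ln s$, the $\ln s$ in the denominator cancels and
$$\frac{dI}{da} = \int_{0}^{1} \frac{1}{4} s^{a} \, ds = \frac{1}{4} \left[\frac{s^{a+1}}{a+1}\right]_0^1 = \frac{1}{4 \left(a + 1\right)}.$$

Integrating with respect to $a$ gives $I(a) = \log{\left(\frac{\sqrt[4]{6} \sqrt[4]{a + 1}}{2} \right)} + C$.

At $a = \frac{5}{3}$ the integrand is identically $0$, so $I(\frac{5}{3}) = 0$. The closed form gives $0$, hence $C = 0$.

Setting $a = \frac{3}{4}$:
$$I = - \frac{5 \log{\left(2 \right)}}{4} + \frac{\log{\left(21 \right)}}{4}.$$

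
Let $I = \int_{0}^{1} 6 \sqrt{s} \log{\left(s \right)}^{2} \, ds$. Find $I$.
$\frac{32}{9}$

Start from the elementary integral
$$J(a) = \int_{0}^{1} 6 s^{a} \, ds = \frac{6}{a + 1}.$$

Differentiating under the integral sign brings down a factor of $\ln s$:
$$\frac{dJ}{da} = \int_{0}^{1} 6 s^{a} \log{\left(s \right)} \, ds = - \frac{6}{\left(a + 1\right)^{2}}.$$

Repeating twice in total — each differentiation brings down another $\ln s$ — gives
$$\frac{d^{2}J}{da^{2}} = \int_{0}^{1} 6 s^{a} \log{\left(s \right)}^{2} \, ds = \frac{12}{\left(a + 1\right)^{3}},$$
and the integrand here is exactly the target integrand, so $I = \frac{12}{\left(a + 1\right)^{3}}$.

Setting $a = \frac{1}{2}$:
$$I = \frac{32}{9}.$$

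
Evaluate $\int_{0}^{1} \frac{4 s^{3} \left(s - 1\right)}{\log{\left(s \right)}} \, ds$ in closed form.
$\log{\left(\frac{625}{256} \right)}$

Replace the exponent $3$ by a parameter $a$: let $I(a) = \int_{0}^{1} \frac{4 \left(s^{4} - s^{a}\right)}{\log{\left(s \right)}} \, ds$.

Since $\dfrac{\partial}{\partial a}\,s^{a} = s^{a} \ln s$, the $\ln s$ in the denominator cancels and
$$\frac{dI}{da} = \int_{0}^{1} -4 s^{a} \, ds = -4 \left[\frac{s^{a+1}}{a+1}\right]_0^1 = - \frac{4}{a + 1}.$$

Integrating with respect to $a$ gives $I(a) = \log{\left(\frac{625}{\left(a + 1\right)^{4}} \right)} + C$.

At $a = 4$ the integrand is identically $0$, so $I(4) = 0$. The closed form gives $0$, hence $C = 0$.

Setting $a = 3$:
$$I = \log{\left(\frac{625}{256} \right)}.$$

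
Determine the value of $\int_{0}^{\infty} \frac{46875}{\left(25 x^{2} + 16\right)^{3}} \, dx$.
$\frac{28125 \pi}{16384}$

Begin with the known result
$$J(a) = \int_{0}^{\infty} \frac{3}{a^{2} + x^{2}} \, dx = \frac{3 \pi}{2 a}.$$

Differentiating under the integral sign with respect to $a$,
$$\frac{dJ}{da} = \int_{0}^{\infty} - \frac{6 a}{\left(a^{2} + x^{2}\right)^{2}} \, dx = - \frac{3 \pi}{2 a^{2}},$$
so $\int_{0}^{\infty} \frac{3}{\left(a^{2} + x^{2}\right)^{2}} \, dx = \frac{3 \pi}{4 a^{3}}$.

Repeating — each differentiation of $1/(x^2+a^2)^j$ produces $-2ja/(x^2+a^2)^{j+1}$ — and dividing through by $-2ja$ at each step yields, after $2$ differentiations in total,
$$\int_{0}^{\infty} \frac{3}{\left(a^{2} + x^{2}\right)^{3}} \, dx = \frac{9 \pi}{16 a^{5}}.$$

Setting $a = \frac{4}{5}$:
$$I = \frac{28125 \pi}{16384}.$$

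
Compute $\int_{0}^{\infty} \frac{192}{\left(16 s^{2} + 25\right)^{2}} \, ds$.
$\frac{12 \pi}{125}$

Start from the standard arctangent integral
$$J(a) = \int_{0}^{\infty} \frac{3}{4 \left(a^{2} + s^{2}\right)} \, ds = \frac{3 \pi}{8 a}.$$

Differentiating under the integral sign with respect to $a$,
$$\frac{dJ}{da} = \int_{0}^{\infty} - \frac{3 a}{2 \left(a^{2} + s^{2}\right)^{2}} \, ds = - \frac{3 \pi}{8 a^{2}},$$
so $\int_{0}^{\infty} \frac{3}{4 \left(a^{2} + s^{2}\right)^{2}} \, ds = \frac{3 \pi}{16 a^{3}}$.

Setting $a = \frac{5}{4}$:
$$I = \frac{12 \pi}{125}.$$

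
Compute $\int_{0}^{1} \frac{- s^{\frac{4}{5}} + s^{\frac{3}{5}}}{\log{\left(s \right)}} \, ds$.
$- \log{\left(\frac{9}{8} \right)}$

Replace the exponent $\frac{4}{5}$ by a parameter $a$: let $I(a) = \int_{0}^{1} \frac{s^{\frac{3}{5}} - s^{a}}{\log{\left(s \right)}} \, ds$.

Since $\dfrac{\partial}{\partial a}\,s^{a} = s^{a} \ln s$, the $\ln s$ in the denominator cancels and
$$\frac{dI}{da} = \int_{0}^{1} -1 s^{a} \, ds = -1 \left[\frac{s^{a+1}}{a+1}\right]_0^1 = - \frac{1}{a + 1}.$$

Integrating with respect to $a$ gives $I(a) = - \log{\left(\frac{5 a}{8} + \frac{5}{8} \right)} + C$.

At $a = \frac{3}{5}$ the integrand is identically $0$, so $I(\frac{3}{5}) = 0$. The closed form gives $0$, hence $C = 0$.

Setting $a = \frac{4}{5}$:
$$I = - \log{\left(\frac{9}{8} \right)}.$$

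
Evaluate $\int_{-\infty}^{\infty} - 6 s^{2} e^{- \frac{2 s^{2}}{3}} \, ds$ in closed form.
$- \frac{9 \sqrt{6} \sqrt{\pi}}{4}$

Consider the simpler parametrised integral
$$J(a) = \int_{-\infty}^{\infty} - 6 e^{- a s^{2}} \, ds = - \frac{6 \sqrt{\pi}}{\sqrt{a}}.$$

Differentiating under the integral sign brings down a factor of $(-s^2)$:
$$\frac{dJ}{da} = \int_{-\infty}^{\infty} 6 s^{2} e^{- a s^{2}} \, ds = \frac{3 \sqrt{\pi}}{a^{\frac{3}{2}}}.$$

The integral on the left is $-I$, so $I = - \frac{3 \sqrt{\pi}}{a^{\frac{3}{2}}}$.

Setting $a = \frac{2}{3}$:
$$I = - \frac{9 \sqrt{6} \sqrt{\pi}}{4}.$$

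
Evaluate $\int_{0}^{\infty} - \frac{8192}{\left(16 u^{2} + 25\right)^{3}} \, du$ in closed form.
$- \frac{384 \pi}{3125}$

Begin with the known result
$$J(a) = \int_{0}^{\infty} - \frac{2}{a^{2} + u^{2}} \, du = - \frac{\pi}{a}.$$

Differentiating under the integral sign with respect to $a$,
$$\frac{dJ}{da} = \int_{0}^{\infty} \frac{4 a}{\left(a^{2} + u^{2}\right)^{2}} \, du = \frac{\pi}{a^{2}},$$
so $\int_{0}^{\infty} - \frac{2}{\left(a^{2} + u^{2}\right)^{2}} \, du = - \frac{\pi}{2 a^{3}}$.

Repeating — each differentiation of $1/(u^2+a^2)^j$ produces $-2ja/(u^2+a^2)^{j+1}$ — and dividing through by $-2ja$ at each step yields, after $2$ differentiations in total,
$$\int_{0}^{\infty} - \frac{2}{\left(a^{2} + u^{2}\right)^{3}} \, du = - \frac{3 \pi}{8 a^{5}}.$$

Setting $a = \frac{5}{4}$:
$$I = - \frac{384 \pi}{3125}.$$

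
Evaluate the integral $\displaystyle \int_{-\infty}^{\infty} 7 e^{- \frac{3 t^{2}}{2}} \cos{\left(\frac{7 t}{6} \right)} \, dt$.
$\frac{7 \sqrt{6} \sqrt{\pi}}{3 e^{\frac{49}{216}}}$

Treat the cosine frequency as a parameter and define $I(b) = \int_{-\infty}^{\infty} 7 e^{- \frac{3 t^{2}}{2}} \cos{\left(b t \right)} \, dt$.

Differentiating under the integral sign,
$$I'(b) = \int_{-\infty}^{\infty} - 7 t e^{- \frac{3 t^{2}}{2}} \sin{\left(b t \right)} \, dt.$$

Integrate $\int_{-\infty}^{\infty} t \sin(b t)\, e^{- \frac{3 t^{2}}{2}}\, dt$ by parts with $u = \sin(b t)$ and $dv = t\, e^{- \frac{3 t^{2}}{2}}\, dt$, giving $v = - \frac{e^{- \frac{3 t^{2}}{2}}}{3}$. The boundary term vanishes and
$$\int_{-\infty}^{\infty} t \sin(b t)\, e^{- \frac{3 t^{2}}{2}}\, dt = \frac{b}{3} \int_{-\infty}^{\infty} \cos(b t)\, e^{- \frac{3 t^{2}}{2}}\, dt,$$
so $I'(b) = - \frac{b}{3}\, I(b)$.

This is a separable first-order ODE; solving with the initial condition $I(0) = \int_{-\infty}^{\infty} 7 e^{- \frac{3 t^{2}}{2}}\,dt = \frac{7 \sqrt{6} \sqrt{\pi}}{3}$ gives
$$I(b) = \frac{7 \sqrt{6} \sqrt{\pi} e^{- \frac{b^{2}}{6}}}{3}.$$

Setting $b = \frac{7}{6}$:
$$I = \frac{7 \sqrt{6} \sqrt{\pi}}{3 e^{\frac{49}{216}}}.$$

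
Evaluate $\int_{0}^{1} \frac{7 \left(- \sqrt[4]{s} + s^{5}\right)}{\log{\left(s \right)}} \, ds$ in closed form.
$\log{\left(\frac{4586471424}{78125} \right)}$

Introduce a parameter $a$ in the exponent: let $I(a) = \int_{0}^{1} \frac{7 \left(- \sqrt[4]{s} + s^{a}\right)}{\log{\left(s \right)}} \, ds$.

Since $\dfrac{\partial}{\partial a}\,s^{a} = s^{a} \ln s$, the $\ln s$ in the denominator cancels and
$$\frac{dI}{da} = \int_{0}^{1} 7 s^{a} \, ds = 7 \left[\frac{s^{a+1}}{a+1}\right]_0^1 = \frac{7}{a + 1}.$$

Integrating with respect to $a$ gives $I(a) = \log{\left(\frac{16384 \left(a + 1\right)^{7}}{78125} \right)} + C$.

At $a = \frac{1}{4}$ the integrand is identically $0$, so $I(\frac{1}{4}) = 0$. The closed form gives $0$, hence $C = 0$.

Setting $a = 5$:
$$I = \log{\left(\frac{4586471424}{78125} \right)}.$$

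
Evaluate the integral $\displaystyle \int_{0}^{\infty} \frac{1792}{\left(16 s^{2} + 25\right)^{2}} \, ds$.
$\frac{112 \pi}{125}$

Recall the elementary integral
$$J(a) = \int_{0}^{\infty} \frac{7}{a^{2} + s^{2}} \, ds = \frac{7 \pi}{2 a}.$$

Differentiating under the integral sign with respect to $a$,
$$\frac{dJ}{da} = \int_{0}^{\infty} - \frac{14 a}{\left(a^{2} + s^{2}\right)^{2}} \, ds = - \frac{7 \pi}{2 a^{2}},$$
so $\int_{0}^{\infty} \frac{7}{\left(a^{2} + s^{2}\right)^{2}} \, ds = \frac{7 \pi}{4 a^{3}}$.

Setting $a = \frac{5}{4}$:
$$I = \frac{112 \pi}{125}.$$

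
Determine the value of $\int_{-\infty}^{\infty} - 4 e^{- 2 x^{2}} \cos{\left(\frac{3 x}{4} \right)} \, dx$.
$- \frac{2 \sqrt{2} \sqrt{\pi}}{e^{\frac{9}{128}}}$

Let $b$ denote the cosine frequency and define $I(b) = \int_{-\infty}^{\infty} - 4 e^{- 2 x^{2}} \cos{\left(b x \right)} \, dx$.

Differentiating under the integral sign,
$$I'(b) = \int_{-\infty}^{\infty} 4 x e^{- 2 x^{2}} \sin{\left(b x \right)} \, dx.$$

Integrate $\int_{-\infty}^{\infty} x \sin(b x)\, e^{- 2 x^{2}}\, dx$ by parts with $u = \sin(b x)$ and $dv = x\, e^{- 2 x^{2}}\, dx$, giving $v = - \frac{e^{- 2 x^{2}}}{4}$. The boundary term vanishes and
$$\int_{-\infty}^{\infty} x \sin(b x)\, e^{- 2 x^{2}}\, dx = \frac{b}{4} \int_{-\infty}^{\infty} \cos(b x)\, e^{- 2 x^{2}}\, dx,$$
so $I'(b) = - \frac{b}{4}\, I(b)$.

This is a separable first-order ODE; solving with the initial condition $I(0) = \int_{-\infty}^{\infty} - 4 e^{- 2 x^{2}}\,dx = - 2 \sqrt{2} \sqrt{\pi}$ gives
$$I(b) = - 2 \sqrt{2} \sqrt{\pi} e^{- \frac{b^{2}}{8}}.$$

Setting $b = \frac{3}{4}$:
$$I = - \frac{2 \sqrt{2} \sqrt{\pi}}{e^{\frac{9}{128}}}.$$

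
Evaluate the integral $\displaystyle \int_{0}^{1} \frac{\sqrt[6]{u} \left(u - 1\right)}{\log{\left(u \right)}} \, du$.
$\log{\left(\frac{13}{7} \right)}$

Consider the one-parameter family: let $I(a) = \int_{0}^{1} \frac{- \sqrt[6]{u} + u^{a}}{\log{\left(u \right)}} \, du$.

Since $\dfrac{\partial}{\partial a}\,u^{a} = u^{a} \ln u$, the $\ln u$ in the denominator cancels and
$$\frac{dI}{da} = \int_{0}^{1} u^{a} \, du = \left[\frac{u^{a+1}}{a+1}\right]_0^1 = \frac{1}{a + 1}.$$

Integrating with respect to $a$ gives $I(a) = \log{\left(\frac{6 a}{7} + \frac{6}{7} \right)} + C$.

At $a = \frac{1}{6}$ the integrand is identically $0$, so $I(\frac{1}{6}) = 0$. The closed form gives $0$, hence $C = 0$.

Setting $a = \frac{7}{6}$:
$$I = \log{\left(\frac{13}{7} \right)}.$$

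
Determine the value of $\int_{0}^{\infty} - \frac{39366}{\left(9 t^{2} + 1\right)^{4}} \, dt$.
$- \frac{32805 \pi}{16}$

Begin with the known result
$$J(a) = \int_{0}^{\infty} - \frac{6}{a^{2} + t^{2}} \, dt = - \frac{3 \pi}{a}.$$

Differentiating under the integral sign with respect to $a$,
$$\frac{dJ}{da} = \int_{0}^{\infty} \frac{12 a}{\left(a^{2} + t^{2}\right)^{2}} \, dt = \frac{3 \pi}{a^{2}},$$
so $\int_{0}^{\infty} - \frac{6}{\left(a^{2} + t^{2}\right)^{2}} \, dt = - \frac{3 \pi}{2 a^{3}}$.

Repeating — each differentiation of $1/(t^2+a^2)^j$ produces $-2ja/(t^2+a^2)^{j+1}$ — and dividing through by $-2ja$ at each step yields, after $3$ differentiations in total,
$$\int_{0}^{\infty} - \frac{6}{\left(a^{2} + t^{2}\right)^{4}} \, dt = - \frac{15 \pi}{16 a^{7}}.$$

Setting $a = \frac{1}{3}$:
$$I = - \frac{32805 \pi}{16}.$$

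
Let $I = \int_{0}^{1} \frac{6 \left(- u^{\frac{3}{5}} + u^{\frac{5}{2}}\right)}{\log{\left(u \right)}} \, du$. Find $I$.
$- \log{\left(\frac{16777216}{1838265625} \right)}$

Consider the one-parameter family: let $I(a) = \int_{0}^{1} \frac{6 \left(u^{\frac{5}{2}} - u^{a}\right)}{\log{\left(u \right)}} \, du$.

Since $\dfrac{\partial}{\partial a}\,u^{a} = u^{a} \ln u$, the $\ln u$ in the denominator cancels and
$$\frac{dI}{da} = \int_{0}^{1} -6 u^{a} \, du = -6 \left[\frac{u^{a+1}}{a+1}\right]_0^1 = - \frac{6}{a + 1}.$$

Integrating with respect to $a$ gives $I(a) = - \log{\left(\frac{64 \left(a + 1\right)^{6}}{117649} \right)} + C$.

At $a = \frac{5}{2}$ the integrand is identically $0$, so $I(\frac{5}{2}) = 0$. The closed form gives $0$, hence $C = 0$.

Setting $a = \frac{3}{5}$:
$$I = - \log{\left(\frac{16777216}{1838265625} \right)}.$$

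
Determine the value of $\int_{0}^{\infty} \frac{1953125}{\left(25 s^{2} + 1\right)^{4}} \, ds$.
$\frac{1953125 \pi}{32}$

Recall the elementary integral
$$J(a) = \int_{0}^{\infty} \frac{5}{a^{2} + s^{2}} \, ds = \frac{5 \pi}{2 a}.$$

Differentiating under the integral sign with respect to $a$,
$$\frac{dJ}{da} = \int_{0}^{\infty} - \frac{10 a}{\left(a^{2} + s^{2}\right)^{2}} \, ds = - \frac{5 \pi}{2 a^{2}},$$
so $\int_{0}^{\infty} \frac{5}{\left(a^{2} + s^{2}\right)^{2}} \, ds = \frac{5 \pi}{4 a^{3}}$.

Repeating — each differentiation of $1/(s^2+a^2)^j$ produces $-2ja/(s^2+a^2)^{j+1}$ — and dividing through by $-2ja$ at each step yields, after $3$ differentiations in total,
$$\int_{0}^{\infty} \frac{5}{\left(a^{2} + s^{2}\right)^{4}} \, ds = \frac{25 \pi}{32 a^{7}}.$$

Setting $a = \frac{1}{5}$:
$$I = \frac{1953125 \pi}{32}.$$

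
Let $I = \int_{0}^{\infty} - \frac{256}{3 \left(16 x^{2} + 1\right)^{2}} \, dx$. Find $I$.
$- \frac{16 \pi}{3}$

Begin with the known result
$$J(a) = \int_{0}^{\infty} - \frac{1}{3 \left(a^{2} + x^{2}\right)} \, dx = - \frac{\pi}{6 a}.$$

Differentiating under the integral sign with respect to $a$,
$$\frac{dJ}{da} = \int_{0}^{\infty} \frac{2 a}{3 \left(a^{2} + x^{2}\right)^{2}} \, dx = \frac{\pi}{6 a^{2}},$$
so $\int_{0}^{\infty} - \frac{1}{3 \left(a^{2} + x^{2}\right)^{2}} \, dx = - \frac{\pi}{12 a^{3}}$.

Setting $a = \frac{1}{4}$:
$$I = - \frac{16 \pi}{3}.$$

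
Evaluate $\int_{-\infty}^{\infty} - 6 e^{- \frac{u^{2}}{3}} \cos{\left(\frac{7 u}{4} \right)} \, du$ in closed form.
$- \frac{6 \sqrt{3} \sqrt{\pi}}{e^{\frac{147}{64}}}$

Treat the cosine frequency as a parameter and define $I(b) = \int_{-\infty}^{\infty} - 6 e^{- \frac{u^{2}}{3}} \cos{\left(b u \right)} \, du$.

Differentiating under the integral sign,
$$I'(b) = \int_{-\infty}^{\infty} 6 u e^{- \frac{u^{2}}{3}} \sin{\left(b u \right)} \, du.$$

Integrate $\int_{-\infty}^{\infty} u \sin(b u)\, e^{- \frac{u^{2}}{3}}\, du$ by parts with $w = \sin(b u)$ and $dv = u\, e^{- \frac{u^{2}}{3}}\, du$, giving $v = - \frac{3 e^{- \frac{u^{2}}{3}}}{2}$. The boundary term vanishes and
$$\int_{-\infty}^{\infty} u \sin(b u)\, e^{- \frac{u^{2}}{3}}\, du = \frac{3 b}{2} \int_{-\infty}^{\infty} \cos(b u)\, e^{- \frac{u^{2}}{3}}\, du,$$
so $I'(b) = - \frac{3 b}{2}\, I(b)$.

This is a separable first-order ODE; solving with the initial condition $I(0) = \int_{-\infty}^{\infty} - 6 e^{- \frac{u^{2}}{3}}\,du = - 6 \sqrt{3} \sqrt{\pi}$ gives
$$I(b) = - 6 \sqrt{3} \sqrt{\pi} e^{- \frac{3 b^{2}}{4}}.$$

Setting $b = \frac{7}{4}$:
$$I = - \frac{6 \sqrt{3} \sqrt{\pi}}{e^{\frac{147}{64}}}.$$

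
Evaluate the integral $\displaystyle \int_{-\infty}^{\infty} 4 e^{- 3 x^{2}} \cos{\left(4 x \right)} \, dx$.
$\frac{4 \sqrt{3} \sqrt{\pi}}{3 e^{\frac{4}{3}}}$

Treat the cosine frequency as a parameter and define $I(b) = \int_{-\infty}^{\infty} 4 e^{- 3 x^{2}} \cos{\left(b x \right)} \, dx$.

Differentiating under the integral sign,
$$I'(b) = \int_{-\infty}^{\infty} - 4 x e^{- 3 x^{2}} \sin{\left(b x \right)} \, dx.$$

Integrate $\int_{-\infty}^{\infty} x \sin(b x)\, e^{- 3 x^{2}}\, dx$ by parts with $u = \sin(b x)$ and $dv = x\, e^{- 3 x^{2}}\, dx$, giving $v = - \frac{e^{- 3 x^{2}}}{6}$. The boundary term vanishes and
$$\int_{-\infty}^{\infty} x \sin(b x)\, e^{- 3 x^{2}}\, dx = \frac{b}{6} \int_{-\infty}^{\infty} \cos(b x)\, e^{- 3 x^{2}}\, dx,$$
so $I'(b) = - \frac{b}{6}\, I(b)$.

This is a separable first-order ODE; solving with the initial condition $I(0) = \int_{-\infty}^{\infty} 4 e^{- 3 x^{2}}\,dx = \frac{4 \sqrt{3} \sqrt{\pi}}{3}$ gives
$$I(b) = \frac{4 \sqrt{3} \sqrt{\pi} e^{- \frac{b^{2}}{12}}}{3}.$$

Setting $b = 4$:
$$I = \frac{4 \sqrt{3} \sqrt{\pi}}{3 e^{\frac{4}{3}}}.$$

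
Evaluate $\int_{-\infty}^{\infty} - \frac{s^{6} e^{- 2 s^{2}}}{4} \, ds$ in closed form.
$- \frac{15 \sqrt{2} \sqrt{\pi}}{512}$

Start from the elementary integral
$$J(a) = \int_{-\infty}^{\infty} - \frac{e^{- a s^{2}}}{4} \, ds = - \frac{\sqrt{\pi}}{4 \sqrt{a}}.$$

Differentiating under the integral sign brings down a factor of $(-s^2)$:
$$\frac{dJ}{da} = \int_{-\infty}^{\infty} \frac{s^{2} e^{- a s^{2}}}{4} \, ds = \frac{\sqrt{\pi}}{8 a^{\frac{3}{2}}}.$$

Repeating $3$ times in total — each differentiation brings down another $(-s^2)$ — gives
$$\frac{d^{3}J}{da^{3}} = \int_{-\infty}^{\infty} \frac{s^{6} e^{- a s^{2}}}{4} \, ds = \frac{15 \sqrt{\pi}}{32 a^{\frac{7}{2}}},$$
and the integrand here is $(-1)^{3}$ times the target integrand, so $I = (-1)^{3}\,\frac{d^{3}J}{da^{3}} = - \frac{15 \sqrt{\pi}}{32 a^{\frac{7}{2}}}$.

Setting $a = 2$:
$$I = - \frac{15 \sqrt{2} \sqrt{\pi}}{512}.$$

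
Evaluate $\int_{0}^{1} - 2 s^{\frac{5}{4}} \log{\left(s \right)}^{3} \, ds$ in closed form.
$\frac{1024}{2187}$

Begin with the known integral
$$J(a) = \int_{0}^{1} - 2 s^{a} \, ds = - \frac{2}{a + 1}.$$

Differentiating under the integral sign brings down a factor of $\ln s$:
$$\frac{dJ}{da} = \int_{0}^{1} - 2 s^{a} \log{\left(s \right)} \, ds = \frac{2}{\left(a + 1\right)^{2}}.$$

Repeating $3$ times in total — each differentiation brings down another $\ln s$ — gives
$$\frac{d^{3}J}{da^{3}} = \int_{0}^{1} - 2 s^{a} \log{\left(s \right)}^{3} \, ds = \frac{12}{\left(a + 1\right)^{4}},$$
and the integrand here is exactly the target integrand, so $I = \frac{12}{\left(a + 1\right)^{4}}$.

Setting $a = \frac{5}{4}$:
$$I = \frac{1024}{2187}.$$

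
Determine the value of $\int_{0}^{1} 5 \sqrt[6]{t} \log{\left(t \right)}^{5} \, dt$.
$- \frac{27993600}{117649}$

Consider the simpler parametrised integral
$$J(a) = \int_{0}^{1} 5 t^{a} \, dt = \frac{5}{a + 1}.$$

Differentiating under the integral sign brings down a factor of $\ln t$:
$$\frac{dJ}{da} = \int_{0}^{1} 5 t^{a} \log{\left(t \right)} \, dt = - \frac{5}{\left(a + 1\right)^{2}}.$$

Repeating $5$ times in total — each differentiation brings down another $\ln t$ — gives
$$\frac{d^{5}J}{da^{5}} = \int_{0}^{1} 5 t^{a} \log{\left(t \right)}^{5} \, dt = - \frac{600}{\left(a + 1\right)^{6}},$$
and the integrand here is exactly the target integrand, so $I = - \frac{600}{\left(a + 1\right)^{6}}$.

Setting $a = \frac{1}{6}$:
$$I = - \frac{27993600}{117649}.$$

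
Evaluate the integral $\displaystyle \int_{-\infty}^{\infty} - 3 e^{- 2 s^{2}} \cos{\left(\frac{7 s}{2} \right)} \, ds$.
$- \frac{3 \sqrt{2} \sqrt{\pi}}{2 e^{\frac{49}{32}}}$

Treat the cosine frequency as a parameter and define $I(b) = \int_{-\infty}^{\infty} - 3 e^{- 2 s^{2}} \cos{\left(b s \right)} \, ds$.

Differentiating under the integral sign,
$$I'(b) = \int_{-\infty}^{\infty} 3 s e^{- 2 s^{2}} \sin{\left(b s \right)} \, ds.$$

Integrate $\int_{-\infty}^{\infty} s \sin(b s)\, e^{- 2 s^{2}}\, ds$ by parts with $u = \sin(b s)$ and $dv = s\, e^{- 2 s^{2}}\, ds$, giving $v = - \frac{e^{- 2 s^{2}}}{4}$. The boundary term vanishes and
$$\int_{-\infty}^{\infty} s \sin(b s)\, e^{- 2 s^{2}}\, ds = \frac{b}{4} \int_{-\infty}^{\infty} \cos(b s)\, e^{- 2 s^{2}}\, ds,$$
so $I'(b) = - \frac{b}{4}\, I(b)$.

This is a separable first-order ODE; solving with the initial condition $I(0) = \int_{-\infty}^{\infty} - 3 e^{- 2 s^{2}}\,ds = - \frac{3 \sqrt{2} \sqrt{\pi}}{2}$ gives
$$I(b) = - \frac{3 \sqrt{2} \sqrt{\pi} e^{- \frac{b^{2}}{8}}}{2}.$$

Setting $b = \frac{7}{2}$:
$$I = - \frac{3 \sqrt{2} \sqrt{\pi}}{2 e^{\frac{49}{32}}}.$$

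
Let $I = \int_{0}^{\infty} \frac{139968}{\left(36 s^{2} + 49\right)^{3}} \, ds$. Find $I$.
$\frac{4374 \pi}{16807}$

Recall the elementary integral
$$J(a) = \int_{0}^{\infty} \frac{3}{a^{2} + s^{2}} \, ds = \frac{3 \pi}{2 a}.$$

Differentiating under the integral sign with respect to $a$,
$$\frac{dJ}{da} = \int_{0}^{\infty} - \frac{6 a}{\left(a^{2} + s^{2}\right)^{2}} \, ds = - \frac{3 \pi}{2 a^{2}},$$
so $\int_{0}^{\infty} \frac{3}{\left(a^{2} + s^{2}\right)^{2}} \, ds = \frac{3 \pi}{4 a^{3}}$.

Repeating — each differentiation of $1/(s^2+a^2)^j$ produces $-2ja/(s^2+a^2)^{j+1}$ — and dividing through by $-2ja$ at each step yields, after $2$ differentiations in total,
$$\int_{0}^{\infty} \frac{3}{\left(a^{2} + s^{2}\right)^{3}} \, ds = \frac{9 \pi}{16 a^{5}}.$$

Setting $a = \frac{7}{6}$:
$$I = \frac{4374 \pi}{16807}.$$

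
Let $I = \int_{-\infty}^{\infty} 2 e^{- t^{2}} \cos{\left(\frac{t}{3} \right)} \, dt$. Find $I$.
$\frac{2 \sqrt{\pi}}{e^{\frac{1}{36}}}$

Treat the cosine frequency as a parameter and define $I(b) = \int_{-\infty}^{\infty} 2 e^{- t^{2}} \cos{\left(b t \right)} \, dt$.

Differentiating under the integral sign,
$$I'(b) = \int_{-\infty}^{\infty} - 2 t e^{- t^{2}} \sin{\left(b t \right)} \, dt.$$

Integrate $\int_{-\infty}^{\infty} t \sin(b t)\, e^{- t^{2}}\, dt$ by parts with $u = \sin(b t)$ and $dv = t\, e^{- t^{2}}\, dt$, giving $v = - \frac{e^{- t^{2}}}{2}$. The boundary term vanishes and
$$\int_{-\infty}^{\infty} t \sin(b t)\, e^{- t^{2}}\, dt = \frac{b}{2} \int_{-\infty}^{\infty} \cos(b t)\, e^{- t^{2}}\, dt,$$
so $I'(b) = - \frac{b}{2}\, I(b)$.

This is a separable first-order ODE; solving with the initial condition $I(0) = \int_{-\infty}^{\infty} 2 e^{- t^{2}}\,dt = 2 \sqrt{\pi}$ gives
$$I(b) = 2 \sqrt{\pi} e^{- \frac{b^{2}}{4}}.$$

Setting $b = \frac{1}{3}$:
$$I = \frac{2 \sqrt{\pi}}{e^{\frac{1}{36}}}.$$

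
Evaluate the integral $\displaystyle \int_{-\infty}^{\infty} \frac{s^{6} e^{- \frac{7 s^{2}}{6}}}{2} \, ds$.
$\frac{405 \sqrt{42} \sqrt{\pi}}{4802}$

Start from the elementary integral
$$J(a) = \int_{-\infty}^{\infty} \frac{e^{- a s^{2}}}{2} \, ds = \frac{\sqrt{\pi}}{2 \sqrt{a}}.$$

Differentiating under the integral sign brings down a factor of $(-s^2)$:
$$\frac{dJ}{da} = \int_{-\infty}^{\infty} - \frac{s^{2} e^{- a s^{2}}}{2} \, ds = - \frac{\sqrt{\pi}}{4 a^{\frac{3}{2}}}.$$

Repeating $3$ times in total — each differentiation brings down another $(-s^2)$ — gives
$$\frac{d^{3}J}{da^{3}} = \int_{-\infty}^{\infty} - \frac{s^{6} e^{- a s^{2}}}{2} \, ds = - \frac{15 \sqrt{\pi}}{16 a^{\frac{7}{2}}},$$
and the integrand here is $(-1)^{3}$ times the target integrand, so $I = (-1)^{3}\,\frac{d^{3}J}{da^{3}} = \frac{15 \sqrt{\pi}}{16 a^{\frac{7}{2}}}$.

Setting $a = \frac{7}{6}$:
$$I = \frac{405 \sqrt{42} \sqrt{\pi}}{4802}.$$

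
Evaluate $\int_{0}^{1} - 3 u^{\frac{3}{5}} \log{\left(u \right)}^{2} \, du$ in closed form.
$- \frac{375}{256}$

Begin with the known integral
$$J(a) = \int_{0}^{1} - 3 u^{a} \, du = - \frac{3}{a + 1}.$$

Differentiating under the integral sign brings down a factor of $\ln u$:
$$\frac{dJ}{da} = \int_{0}^{1} - 3 u^{a} \log{\left(u \right)} \, du = \frac{3}{\left(a + 1\right)^{2}}.$$

Repeating twice in total — each differentiation brings down another $\ln u$ — gives
$$\frac{d^{2}J}{da^{2}} = \int_{0}^{1} - 3 u^{a} \log{\left(u \right)}^{2} \, du = - \frac{6}{\left(a + 1\right)^{3}},$$
and the integrand here is exactly the target integrand, so $I = - \frac{6}{\left(a + 1\right)^{3}}$.

Setting $a = \frac{3}{5}$:
$$I = - \frac{375}{256}.$$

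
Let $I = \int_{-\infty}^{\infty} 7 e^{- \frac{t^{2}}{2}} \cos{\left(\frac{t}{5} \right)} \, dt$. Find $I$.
$\frac{7 \sqrt{2} \sqrt{\pi}}{e^{\frac{1}{50}}}$

Let $b$ denote the cosine frequency and define $I(b) = \int_{-\infty}^{\infty} 7 e^{- \frac{t^{2}}{2}} \cos{\left(b t \right)} \, dt$.

Differentiating under the integral sign,
$$I'(b) = \int_{-\infty}^{\infty} - 7 t e^{- \frac{t^{2}}{2}} \sin{\left(b t \right)} \, dt.$$

Integrate $\int_{-\infty}^{\infty} t \sin(b t)\, e^{- \frac{t^{2}}{2}}\, dt$ by parts with $u = \sin(b t)$ and $dv = t\, e^{- \frac{t^{2}}{2}}\, dt$, giving $v = - e^{- \frac{t^{2}}{2}}$. The boundary term vanishes and
$$\int_{-\infty}^{\infty} t \sin(b t)\, e^{- \frac{t^{2}}{2}}\, dt = b \int_{-\infty}^{\infty} \cos(b t)\, e^{- \frac{t^{2}}{2}}\, dt,$$
so $I'(b) = - b\, I(b)$.

This is a separable first-order ODE; solving with the initial condition $I(0) = \int_{-\infty}^{\infty} 7 e^{- \frac{t^{2}}{2}}\,dt = 7 \sqrt{2} \sqrt{\pi}$ gives
$$I(b) = 7 \sqrt{2} \sqrt{\pi} e^{- \frac{b^{2}}{2}}.$$

Setting $b = \frac{1}{5}$:
$$I = \frac{7 \sqrt{2} \sqrt{\pi}}{e^{\frac{1}{50}}}.$$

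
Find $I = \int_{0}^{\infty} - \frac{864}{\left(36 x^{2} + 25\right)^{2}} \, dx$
$- \frac{36 \pi}{125}$

Recall the elementary integral
$$J(a) = \int_{0}^{\infty} - \frac{2}{3 \left(a^{2} + x^{2}\right)} \, dx = - \frac{\pi}{3 a}.$$

Differentiating under the integral sign with respect to $a$,
$$\frac{dJ}{da} = \int_{0}^{\infty} \frac{4 a}{3 \left(a^{2} + x^{2}\right)^{2}} \, dx = \frac{\pi}{3 a^{2}},$$
so $\int_{0}^{\infty} - \frac{2}{3 \left(a^{2} + x^{2}\right)^{2}} \, dx = - \frac{\pi}{6 a^{3}}$.

Setting $a = \frac{5}{6}$:
$$I = - \frac{36 \pi}{125}.$$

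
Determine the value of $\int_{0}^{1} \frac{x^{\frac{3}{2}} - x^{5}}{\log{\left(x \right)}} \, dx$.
$- \log{\left(12 \right)} + \log{\left(5 \right)}$

Replace the exponent $5$ by a parameter $a$: let $I(a) = \int_{0}^{1} \frac{x^{\frac{3}{2}} - x^{a}}{\log{\left(x \right)}} \, dx$.

Since $\dfrac{\partial}{\partial a}\,x^{a} = x^{a} \ln x$, the $\ln x$ in the denominator cancels and
$$\frac{dI}{da} = \int_{0}^{1} -1 x^{a} \, dx = -1 \left[\frac{x^{a+1}}{a+1}\right]_0^1 = - \frac{1}{a + 1}.$$

Integrating with respect to $a$ gives $I(a) = - \log{\left(\frac{2 a}{5} + \frac{2}{5} \right)} + C$.

At $a = \frac{3}{2}$ the integrand is identically $0$, so $I(\frac{3}{2}) = 0$. The closed form gives $0$, hence $C = 0$.

Setting $a = 5$:
$$I = - \log{\left(12 \right)} + \log{\left(5 \right)}.$$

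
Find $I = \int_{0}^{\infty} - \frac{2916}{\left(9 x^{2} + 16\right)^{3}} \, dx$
$- \frac{729 \pi}{4096}$

Start from the standard arctangent integral
$$J(a) = \int_{0}^{\infty} - \frac{4}{a^{2} + x^{2}} \, dx = - \frac{2 \pi}{a}.$$

Differentiating under the integral sign with respect to $a$,
$$\frac{dJ}{da} = \int_{0}^{\infty} \frac{8 a}{\left(a^{2} + x^{2}\right)^{2}} \, dx = \frac{2 \pi}{a^{2}},$$
so $\int_{0}^{\infty} - \frac{4}{\left(a^{2} + x^{2}\right)^{2}} \, dx = - \frac{\pi}{a^{3}}$.

Repeating — each differentiation of $1/(x^2+a^2)^j$ produces $-2ja/(x^2+a^2)^{j+1}$ — and dividing through by $-2ja$ at each step yields, after $2$ differentiations in total,
$$\int_{0}^{\infty} - \frac{4}{\left(a^{2} + x^{2}\right)^{3}} \, dx = - \frac{3 \pi}{4 a^{5}}.$$

Setting $a = \frac{4}{3}$:
$$I = - \frac{729 \pi}{4096}.$$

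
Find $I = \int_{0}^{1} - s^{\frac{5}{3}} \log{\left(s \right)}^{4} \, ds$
$- \frac{729}{4096}$

Begin with the known integral
$$J(a) = \int_{0}^{1} - s^{a} \, ds = - \frac{1}{a + 1}.$$

Differentiating under the integral sign brings down a factor of $\ln s$:
$$\frac{dJ}{da} = \int_{0}^{1} - s^{a} \log{\left(s \right)} \, ds = \frac{1}{\left(a + 1\right)^{2}}.$$

Repeating $4$ times in total — each differentiation brings down another $\ln s$ — gives
$$\frac{d^{4}J}{da^{4}} = \int_{0}^{1} - s^{a} \log{\left(s \right)}^{4} \, ds = - \frac{24}{\left(a + 1\right)^{5}},$$
and the integrand here is exactly the target integrand, so $I = - \frac{24}{\left(a + 1\right)^{5}}$.

Setting $a = \frac{5}{3}$:
$$I = - \frac{729}{4096}.$$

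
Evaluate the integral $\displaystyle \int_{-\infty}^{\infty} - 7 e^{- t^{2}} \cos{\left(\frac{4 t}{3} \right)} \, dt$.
$- \frac{7 \sqrt{\pi}}{e^{\frac{4}{9}}}$

Define $I(b) = \int_{-\infty}^{\infty} - 7 e^{- t^{2}} \cos{\left(b t \right)} \, dt$.

Differentiating under the integral sign,
$$I'(b) = \int_{-\infty}^{\infty} 7 t e^{- t^{2}} \sin{\left(b t \right)} \, dt.$$

Integrate $\int_{-\infty}^{\infty} t \sin(b t)\, e^{- t^{2}}\, dt$ by parts with $u = \sin(b t)$ and $dv = t\, e^{- t^{2}}\, dt$, giving $v = - \frac{e^{- t^{2}}}{2}$. The boundary term vanishes and
$$\int_{-\infty}^{\infty} t \sin(b t)\, e^{- t^{2}}\, dt = \frac{b}{2} \int_{-\infty}^{\infty} \cos(b t)\, e^{- t^{2}}\, dt,$$
so $I'(b) = - \frac{b}{2}\, I(b)$.

This is a separable first-order ODE; solving with the initial condition $I(0) = \int_{-\infty}^{\infty} - 7 e^{- t^{2}}\,dt = - 7 \sqrt{\pi}$ gives
$$I(b) = - 7 \sqrt{\pi} e^{- \frac{b^{2}}{4}}.$$

Setting $b = \frac{4}{3}$:
$$I = - \frac{7 \sqrt{\pi}}{e^{\frac{4}{9}}}.$$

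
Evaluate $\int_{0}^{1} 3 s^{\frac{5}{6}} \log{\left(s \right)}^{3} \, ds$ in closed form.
$- \frac{23328}{14641}$

Start from the elementary integral
$$J(a) = \int_{0}^{1} 3 s^{a} \, ds = \frac{3}{a + 1}.$$

Differentiating under the integral sign brings down a factor of $\ln s$:
$$\frac{dJ}{da} = \int_{0}^{1} 3 s^{a} \log{\left(s \right)} \, ds = - \frac{3}{\left(a + 1\right)^{2}}.$$

Repeating $3$ times in total — each differentiation brings down another $\ln s$ — gives
$$\frac{d^{3}J}{da^{3}} = \int_{0}^{1} 3 s^{a} \log{\left(s \right)}^{3} \, ds = - \frac{18}{\left(a + 1\right)^{4}},$$
and the integrand here is exactly the target integrand, so $I = - \frac{18}{\left(a + 1\right)^{4}}$.

Setting $a = \frac{5}{6}$:
$$I = - \frac{23328}{14641}.$$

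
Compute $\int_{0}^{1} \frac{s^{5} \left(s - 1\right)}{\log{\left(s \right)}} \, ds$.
$\log{\left(\frac{7}{6} \right)}$

Replace the exponent $5$ by a parameter $a$: let $I(a) = \int_{0}^{1} \frac{s^{6} - s^{a}}{\log{\left(s \right)}} \, ds$.

Since $\dfrac{\partial}{\partial a}\,s^{a} = s^{a} \ln s$, the $\ln s$ in the denominator cancels and
$$\frac{dI}{da} = \int_{0}^{1} -1 s^{a} \, ds = -1 \left[\frac{s^{a+1}}{a+1}\right]_0^1 = - \frac{1}{a + 1}.$$

Integrating with respect to $a$ gives $I(a) = \log{\left(\frac{7}{a + 1} \right)} + C$.

At $a = 6$ the integrand is identically $0$, so $I(6) = 0$. The closed form gives $0$, hence $C = 0$.

Setting $a = 5$:
$$I = \log{\left(\frac{7}{6} \right)}.$$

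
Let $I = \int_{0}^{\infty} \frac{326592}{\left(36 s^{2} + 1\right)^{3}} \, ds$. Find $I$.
$10206 \pi$

Begin with the known result
$$J(a) = \int_{0}^{\infty} \frac{7}{a^{2} + s^{2}} \, ds = \frac{7 \pi}{2 a}.$$

Differentiating under the integral sign with respect to $a$,
$$\frac{dJ}{da} = \int_{0}^{\infty} - \frac{14 a}{\left(a^{2} + s^{2}\right)^{2}} \, ds = - \frac{7 \pi}{2 a^{2}},$$
so $\int_{0}^{\infty} \frac{7}{\left(a^{2} + s^{2}\right)^{2}} \, ds = \frac{7 \pi}{4 a^{3}}$.

Repeating — each differentiation of $1/(s^2+a^2)^j$ produces $-2ja/(s^2+a^2)^{j+1}$ — and dividing through by $-2ja$ at each step yields, after $2$ differentiations in total,
$$\int_{0}^{\infty} \frac{7}{\left(a^{2} + s^{2}\right)^{3}} \, ds = \frac{21 \pi}{16 a^{5}}.$$

Setting $a = \frac{1}{6}$:
$$I = 10206 \pi.$$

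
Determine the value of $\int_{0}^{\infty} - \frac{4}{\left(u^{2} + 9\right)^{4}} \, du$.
$- \frac{5 \pi}{17496}$

Begin with the known result
$$J(a) = \int_{0}^{\infty} - \frac{4}{a^{2} + u^{2}} \, du = - \frac{2 \pi}{a}.$$

Differentiating under the integral sign with respect to $a$,
$$\frac{dJ}{da} = \int_{0}^{\infty} \frac{8 a}{\left(a^{2} + u^{2}\right)^{2}} \, du = \frac{2 \pi}{a^{2}},$$
so $\int_{0}^{\infty} - \frac{4}{\left(a^{2} + u^{2}\right)^{2}} \, du = - \frac{\pi}{a^{3}}$.

Repeating — each differentiation of $1/(u^2+a^2)^j$ produces $-2ja/(u^2+a^2)^{j+1}$ — and dividing through by $-2ja$ at each step yields, after $3$ differentiations in total,
$$\int_{0}^{\infty} - \frac{4}{\left(a^{2} + u^{2}\right)^{4}} \, du = - \frac{5 \pi}{8 a^{7}}.$$

Setting $a = 3$:
$$I = - \frac{5 \pi}{17496}.$$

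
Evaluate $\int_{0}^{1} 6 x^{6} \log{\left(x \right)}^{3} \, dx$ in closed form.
$- \frac{36}{2401}$

Start from the elementary integral
$$J(a) = \int_{0}^{1} 6 x^{a} \, dx = \frac{6}{a + 1}.$$

Differentiating under the integral sign brings down a factor of $\ln x$:
$$\frac{dJ}{da} = \int_{0}^{1} 6 x^{a} \log{\left(x \right)} \, dx = - \frac{6}{\left(a + 1\right)^{2}}.$$

Repeating $3$ times in total — each differentiation brings down another $\ln x$ — gives
$$\frac{d^{3}J}{da^{3}} = \int_{0}^{1} 6 x^{a} \log{\left(x \right)}^{3} \, dx = - \frac{36}{\left(a + 1\right)^{4}},$$
and the integrand here is exactly the target integrand, so $I = - \frac{36}{\left(a + 1\right)^{4}}$.

Setting $a = 6$:
$$I = - \frac{36}{2401}.$$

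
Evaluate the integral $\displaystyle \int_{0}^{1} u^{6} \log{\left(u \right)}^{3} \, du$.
$- \frac{6}{2401}$

Start from the elementary integral
$$J(a) = \int_{0}^{1} u^{a} \, du = \frac{1}{a + 1}.$$

Differentiating under the integral sign brings down a factor of $\ln u$:
$$\frac{dJ}{da} = \int_{0}^{1} u^{a} \log{\left(u \right)} \, du = - \frac{1}{\left(a + 1\right)^{2}}.$$

Repeating $3$ times in total — each differentiation brings down another $\ln u$ — gives
$$\frac{d^{3}J}{da^{3}} = \int_{0}^{1} u^{a} \log{\left(u \right)}^{3} \, du = - \frac{6}{\left(a + 1\right)^{4}},$$
and the integrand here is exactly the target integrand, so $I = - \frac{6}{\left(a + 1\right)^{4}}$.

Setting $a = 6$:
$$I = - \frac{6}{2401}.$$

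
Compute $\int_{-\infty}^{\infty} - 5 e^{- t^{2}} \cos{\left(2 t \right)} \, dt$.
$- \frac{5 \sqrt{\pi}}{e}$

Let $b$ denote the cosine frequency and define $I(b) = \int_{-\infty}^{\infty} - 5 e^{- t^{2}} \cos{\left(b t \right)} \, dt$.

Differentiating under the integral sign,
$$I'(b) = \int_{-\infty}^{\infty} 5 t e^{- t^{2}} \sin{\left(b t \right)} \, dt.$$

Integrate $\int_{-\infty}^{\infty} t \sin(b t)\, e^{- t^{2}}\, dt$ by parts with $u = \sin(b t)$ and $dv = t\, e^{- t^{2}}\, dt$, giving $v = - \frac{e^{- t^{2}}}{2}$. The boundary term vanishes and
$$\int_{-\infty}^{\infty} t \sin(b t)\, e^{- t^{2}}\, dt = \frac{b}{2} \int_{-\infty}^{\infty} \cos(b t)\, e^{- t^{2}}\, dt,$$
so $I'(b) = - \frac{b}{2}\, I(b)$.

This is a separable first-order ODE; solving with the initial condition $I(0) = \int_{-\infty}^{\infty} - 5 e^{- t^{2}}\,dt = - 5 \sqrt{\pi}$ gives
$$I(b) = - 5 \sqrt{\pi} e^{- \frac{b^{2}}{4}}.$$

Setting $b = 2$:
$$I = - \frac{5 \sqrt{\pi}}{e}.$$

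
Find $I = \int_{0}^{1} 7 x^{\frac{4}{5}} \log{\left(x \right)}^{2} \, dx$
$\frac{1750}{729}$

Consider the simpler parametrised integral
$$J(a) = \int_{0}^{1} 7 x^{a} \, dx = \frac{7}{a + 1}.$$

Differentiating under the integral sign brings down a factor of $\ln x$:
$$\frac{dJ}{da} = \int_{0}^{1} 7 x^{a} \log{\left(x \right)} \, dx = - \frac{7}{\left(a + 1\right)^{2}}.$$

Repeating twice in total — each differentiation brings down another $\ln x$ — gives
$$\frac{d^{2}J}{da^{2}} = \int_{0}^{1} 7 x^{a} \log{\left(x \right)}^{2} \, dx = \frac{14}{\left(a + 1\right)^{3}},$$
and the integrand here is exactly the target integrand, so $I = \frac{14}{\left(a + 1\right)^{3}}$.

Setting $a = \frac{4}{5}$:
$$I = \frac{1750}{729}.$$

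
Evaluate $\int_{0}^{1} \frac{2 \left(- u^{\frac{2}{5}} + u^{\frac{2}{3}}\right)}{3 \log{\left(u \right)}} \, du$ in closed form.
$\log{\left(\frac{5 \sqrt[3]{105}}{21} \right)}$

Introduce a parameter $a$ in the exponent: let $I(a) = \int_{0}^{1} \frac{2 \left(- u^{\frac{2}{5}} + u^{a}\right)}{3 \log{\left(u \right)}} \, du$.

Since $\dfrac{\partial}{\partial a}\,u^{a} = u^{a} \ln u$, the $\ln u$ in the denominator cancels and
$$\frac{dI}{da} = \int_{0}^{1} \frac{2}{3} u^{a} \, du = \frac{2}{3} \left[\frac{u^{a+1}}{a+1}\right]_0^1 = \frac{2}{3 \left(a + 1\right)}.$$

Integrating with respect to $a$ gives $I(a) = \log{\left(\frac{5^{\frac{2}{3}} \sqrt[3]{7} \left(a + 1\right)^{\frac{2}{3}}}{7} \right)} + C$.

At $a = \frac{2}{5}$ the integrand is identically $0$, so $I(\frac{2}{5}) = 0$. The closed form gives $0$, hence $C = 0$.

Setting $a = \frac{2}{3}$:
$$I = \log{\left(\frac{5 \sqrt[3]{105}}{21} \right)}.$$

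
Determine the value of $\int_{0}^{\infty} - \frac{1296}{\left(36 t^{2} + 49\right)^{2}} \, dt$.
$- \frac{54 \pi}{343}$

Recall the elementary integral
$$J(a) = \int_{0}^{\infty} - \frac{1}{a^{2} + t^{2}} \, dt = - \frac{\pi}{2 a}.$$

Differentiating under the integral sign with respect to $a$,
$$\frac{dJ}{da} = \int_{0}^{\infty} \frac{2 a}{\left(a^{2} + t^{2}\right)^{2}} \, dt = \frac{\pi}{2 a^{2}},$$
so $\int_{0}^{\infty} - \frac{1}{\left(a^{2} + t^{2}\right)^{2}} \, dt = - \frac{\pi}{4 a^{3}}$.

Setting $a = \frac{7}{6}$:
$$I = - \frac{54 \pi}{343}.$$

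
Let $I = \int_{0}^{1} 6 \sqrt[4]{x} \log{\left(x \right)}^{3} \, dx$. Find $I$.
$- \frac{9216}{625}$

Begin with the known integral
$$J(a) = \int_{0}^{1} 6 x^{a} \, dx = \frac{6}{a + 1}.$$

Differentiating under the integral sign brings down a factor of $\ln x$:
$$\frac{dJ}{da} = \int_{0}^{1} 6 x^{a} \log{\left(x \right)} \, dx = - \frac{6}{\left(a + 1\right)^{2}}.$$

Repeating $3$ times in total — each differentiation brings down another $\ln x$ — gives
$$\frac{d^{3}J}{da^{3}} = \int_{0}^{1} 6 x^{a} \log{\left(x \right)}^{3} \, dx = - \frac{36}{\left(a + 1\right)^{4}},$$
and the integrand here is exactly the target integrand, so $I = - \frac{36}{\left(a + 1\right)^{4}}$.

Setting $a = \frac{1}{4}$:
$$I = - \frac{9216}{625}.$$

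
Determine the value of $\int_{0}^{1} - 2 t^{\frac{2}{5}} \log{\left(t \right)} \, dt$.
$\frac{50}{49}$

Begin with the known integral
$$J(a) = \int_{0}^{1} - 2 t^{a} \, dt = - \frac{2}{a + 1}.$$

Differentiating under the integral sign brings down a factor of $\ln t$:
$$\frac{dJ}{da} = \int_{0}^{1} - 2 t^{a} \log{\left(t \right)} \, dt = \frac{2}{\left(a + 1\right)^{2}}.$$

The integral on the left is $I$, so $I = \frac{2}{\left(a + 1\right)^{2}}$.

Setting $a = \frac{2}{5}$:
$$I = \frac{50}{49}.$$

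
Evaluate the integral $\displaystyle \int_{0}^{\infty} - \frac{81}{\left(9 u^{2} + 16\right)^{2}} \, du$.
$- \frac{27 \pi}{256}$

Start from the standard arctangent integral
$$J(a) = \int_{0}^{\infty} - \frac{1}{a^{2} + u^{2}} \, du = - \frac{\pi}{2 a}.$$

Differentiating under the integral sign with respect to $a$,
$$\frac{dJ}{da} = \int_{0}^{\infty} \frac{2 a}{\left(a^{2} + u^{2}\right)^{2}} \, du = \frac{\pi}{2 a^{2}},$$
so $\int_{0}^{\infty} - \frac{1}{\left(a^{2} + u^{2}\right)^{2}} \, du = - \frac{\pi}{4 a^{3}}$.

Setting $a = \frac{4}{3}$:
$$I = - \frac{27 \pi}{256}.$$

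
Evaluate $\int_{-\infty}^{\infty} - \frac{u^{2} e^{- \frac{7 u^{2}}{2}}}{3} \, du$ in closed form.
$- \frac{\sqrt{14} \sqrt{\pi}}{147}$

Start from the elementary integral
$$J(a) = \int_{-\infty}^{\infty} - \frac{e^{- a u^{2}}}{3} \, du = - \frac{\sqrt{\pi}}{3 \sqrt{a}}.$$

Differentiating under the integral sign brings down a factor of $(-u^2)$:
$$\frac{dJ}{da} = \int_{-\infty}^{\infty} \frac{u^{2} e^{- a u^{2}}}{3} \, du = \frac{\sqrt{\pi}}{6 a^{\frac{3}{2}}}.$$

The integral on the left is $-I$, so $I = - \frac{\sqrt{\pi}}{6 a^{\frac{3}{2}}}$.

Setting $a = \frac{7}{2}$:
$$I = - \frac{\sqrt{14} \sqrt{\pi}}{147}.$$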